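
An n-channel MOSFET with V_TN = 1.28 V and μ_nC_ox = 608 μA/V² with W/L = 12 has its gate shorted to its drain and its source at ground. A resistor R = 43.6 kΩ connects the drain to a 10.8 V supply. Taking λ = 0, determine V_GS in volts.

V_GS = 1.52 V

With gate tied to drain, V_GS = V_DS ≥ V_GS − V_TN, so the device is in saturation.
k_n = μ_nC_ox · (W/L) = 7.296 mA/V².
KCL at the drain: ½ k_n (V_GS − V_TN)² = (V_DD − V_GS)/R.
Let x = V_GS − 1.28. Then 159 x² + x − 9.52 = 0, giving x = 0.242 V (positive root), so V_GS = 1.52 V.
I_D = (V_DD − V_GS)/R = (10.8 − 1.52) / 43.6 = 0.213 mA.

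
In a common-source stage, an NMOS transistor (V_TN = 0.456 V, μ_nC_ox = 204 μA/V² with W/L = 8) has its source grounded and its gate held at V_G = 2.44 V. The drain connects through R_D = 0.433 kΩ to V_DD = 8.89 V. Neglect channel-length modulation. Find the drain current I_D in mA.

V_GS = V_G = 2.44 V, so V_ov = 2.44 − 0.456 = 1.98 V.
k_n = μ_nC_ox · (W/L) = 1.632 mA/V².
Assume saturation: I_D = ½ k_n V_ov² = 0.5 × 1.632 × 1.98² = 3.21 mA, giving V_DS = V_DD − I_D R_D = 8.89 − 3.21 × 0.433 = 7.5 V.
V_DS = 7.5 V ≥ V_ov = 1.98 V, confirming saturation.

I_D = 3.21 mA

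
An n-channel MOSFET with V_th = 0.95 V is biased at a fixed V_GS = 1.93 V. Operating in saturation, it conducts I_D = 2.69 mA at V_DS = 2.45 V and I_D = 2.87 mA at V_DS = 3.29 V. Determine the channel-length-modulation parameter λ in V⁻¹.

λ = 0.0990 V⁻¹

With V_GS fixed, I_D ∝ (1 + λ V_DS) in saturation, so I_D2/I_D1 = (1 + λ V_DS2)/(1 + λ V_DS1).
2.87/2.69 = 1.067 = (1 + 3.29 λ)/(1 + 2.45 λ).
Solving: λ (I_D1 V_DS2 − I_D2 V_DS1) = I_D2 − I_D1, so λ = (2.87 − 2.69) / (2.69 × 3.29 − 2.87 × 2.45) = 0.18 / 1.82 = 0.099 V⁻¹.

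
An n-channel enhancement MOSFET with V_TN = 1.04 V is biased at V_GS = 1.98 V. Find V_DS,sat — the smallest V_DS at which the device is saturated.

The boundary between triode and saturation is V_DS = V_GS − V_TN = V_ov.
V_ov = 1.98 − 1.04 = 0.94 V.

V_DS,sat = 0.940 V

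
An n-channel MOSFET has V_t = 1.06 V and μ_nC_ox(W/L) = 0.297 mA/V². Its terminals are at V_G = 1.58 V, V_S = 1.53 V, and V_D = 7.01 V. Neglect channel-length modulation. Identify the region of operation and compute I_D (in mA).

V_GS = V_G − V_S = 1.58 − 1.53 = 0.05 V; V_DS = V_D − V_S = 7.01 − 1.53 = 5.48 V.
V_GS = 0.05 V < V_t = 1.06 V, so the transistor is in cutoff.

Cutoff; I_D = 0 mA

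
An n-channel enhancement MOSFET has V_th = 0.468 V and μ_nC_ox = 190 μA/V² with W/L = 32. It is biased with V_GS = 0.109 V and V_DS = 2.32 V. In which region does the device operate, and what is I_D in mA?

Cutoff; I_D = 0 mA

V_GS = 0.109 V < V_th = 0.468 V, so the transistor is in cutoff.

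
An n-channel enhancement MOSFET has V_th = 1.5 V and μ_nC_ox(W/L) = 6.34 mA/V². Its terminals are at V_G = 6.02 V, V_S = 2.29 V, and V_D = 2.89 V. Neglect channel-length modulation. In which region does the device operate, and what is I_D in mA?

V_GS = V_G − V_S = 6.02 − 2.29 = 3.73 V; V_DS = V_D − V_S = 2.89 − 2.29 = 0.6 V.
V_ov = V_GS − V_th = 3.73 − 1.5 = 2.23 V.
Since V_DS = 0.6 V < V_ov = 2.23 V, the device is in the triode region.
I_D = k_n [V_ov · V_DS − ½ V_DS²] = 6.34 × [2.23 × 0.6 − 0.5 × 0.6²] = 7.34 mA.

Triode; I_D = 7.34 mA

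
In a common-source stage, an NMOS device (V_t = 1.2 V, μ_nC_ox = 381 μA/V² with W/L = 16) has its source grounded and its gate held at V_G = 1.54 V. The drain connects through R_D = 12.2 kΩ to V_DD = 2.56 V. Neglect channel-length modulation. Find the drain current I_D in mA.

V_GS = V_G = 1.54 V, so V_ov = 1.54 − 1.2 = 0.34 V.
k_n = μ_nC_ox · (W/L) = 6.096 mA/V².
Assume saturation: I_D = ½ k_n V_ov² = 0.5 × 6.096 × 0.34² = 0.352 mA, giving V_DS = V_DD − I_D R_D = 2.56 − 0.352 × 12.2 = -1.74 V.
But -1.74 V < V_ov = 0.34 V, so the device is actually in triode.
In triode I_D = k_n[V_ov V_DS − ½ V_DS²] and I_D = (V_DD − V_DS)/R_D. Equating: 37.2 V_DS² − 26.29 V_DS + 2.56 = 0, giving V_DS = 0.117 V (the root below V_ov).
I_D = (2.56 − 0.117) / 12.2 = 0.2 mA.

I_D = 0.200 mA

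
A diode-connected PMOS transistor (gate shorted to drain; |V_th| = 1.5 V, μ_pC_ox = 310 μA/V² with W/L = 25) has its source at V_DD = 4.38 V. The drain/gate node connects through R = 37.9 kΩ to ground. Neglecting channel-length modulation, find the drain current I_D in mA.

I_D = 0.0724 mA

With gate tied to drain, V_SG = V_SD ≥ V_SG − |V_th|, so the device is in saturation.
k_p = μ_pC_ox · (W/L) = 7.75 mA/V².
KCL at the drain: ½ k_p (V_SG − |V_th|)² = (V_DD − V_SG)/R.
Let x = V_SG − 1.5. Then 147 x² + x − 2.88 = 0, giving x = 0.137 V (positive root), so V_SG = 1.64 V.
I_D = (V_DD − V_SG)/R = (4.38 − 1.64) / 37.9 = 0.0724 mA.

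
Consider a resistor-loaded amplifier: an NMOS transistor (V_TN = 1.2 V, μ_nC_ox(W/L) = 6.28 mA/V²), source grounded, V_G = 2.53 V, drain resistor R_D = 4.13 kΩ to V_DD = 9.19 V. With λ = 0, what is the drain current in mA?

I_D = 2.16 mA

V_GS = V_G = 2.53 V, so V_ov = 2.53 − 1.2 = 1.33 V.
Assume saturation: I_D = ½ k_n V_ov² = 0.5 × 6.28 × 1.33² = 5.55 mA, giving V_DS = V_DD − I_D R_D = 9.19 − 5.55 × 4.13 = -13.7 V.
But -13.7 V < V_ov = 1.33 V, so the device is actually in triode.
In triode I_D = k_n[V_ov V_DS − ½ V_DS²] and I_D = (V_DD − V_DS)/R_D. Equating: 13 V_DS² − 35.5 V_DS + 9.19 = 0, giving V_DS = 0.29 V (the root below V_ov).
I_D = (9.19 − 0.29) / 4.13 = 2.16 mA.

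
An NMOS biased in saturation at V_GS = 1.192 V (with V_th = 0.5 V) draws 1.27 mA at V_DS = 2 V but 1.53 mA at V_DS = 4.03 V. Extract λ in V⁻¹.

λ = 0.126 V⁻¹

With V_GS fixed, I_D ∝ (1 + λ V_DS) in saturation, so I_D2/I_D1 = (1 + λ V_DS2)/(1 + λ V_DS1).
1.53/1.27 = 1.205 = (1 + 4.03 λ)/(1 + 2 λ).
Solving: λ (I_D1 V_DS2 − I_D2 V_DS1) = I_D2 − I_D1, so λ = (1.53 − 1.27) / (1.27 × 4.03 − 1.53 × 2) = 0.26 / 2.06 = 0.126 V⁻¹.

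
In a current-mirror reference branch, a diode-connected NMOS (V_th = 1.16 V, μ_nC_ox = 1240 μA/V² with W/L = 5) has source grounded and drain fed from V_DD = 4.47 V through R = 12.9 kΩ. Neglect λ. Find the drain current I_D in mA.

With gate tied to drain, V_GS = V_DS ≥ V_GS − V_th, so the device is in saturation.
k_n = μ_nC_ox · (W/L) = 6.2 mA/V².
KCL at the drain: ½ k_n (V_GS − V_th)² = (V_DD − V_GS)/R.
Let x = V_GS − 1.16. Then 40 x² + x − 3.31 = 0, giving x = 0.275 V (positive root), so V_GS = 1.44 V.
I_D = (V_DD − V_GS)/R = (4.47 − 1.44) / 12.9 = 0.235 mA.

I_D = 0.235 mA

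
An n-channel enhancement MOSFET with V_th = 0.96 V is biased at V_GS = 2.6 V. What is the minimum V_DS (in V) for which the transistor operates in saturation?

V_DS,sat = 1.64 V

The boundary between triode and saturation is V_DS = V_GS − V_th = V_ov.
V_ov = 2.6 − 0.96 = 1.64 V.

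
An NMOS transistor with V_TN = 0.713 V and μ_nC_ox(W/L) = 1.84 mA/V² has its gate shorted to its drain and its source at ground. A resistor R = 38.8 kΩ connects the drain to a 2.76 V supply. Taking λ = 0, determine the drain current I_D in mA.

With gate tied to drain, V_GS = V_DS ≥ V_GS − V_TN, so the device is in saturation.
KCL at the drain: ½ k_n (V_GS − V_TN)² = (V_DD − V_GS)/R.
Let x = V_GS − 0.713. Then 35.7 x² + x − 2.047 = 0, giving x = 0.226 V (positive root), so V_GS = 0.939 V.
I_D = (V_DD − V_GS)/R = (2.76 − 0.939) / 38.8 = 0.0469 mA.

I_D = 0.0469 mA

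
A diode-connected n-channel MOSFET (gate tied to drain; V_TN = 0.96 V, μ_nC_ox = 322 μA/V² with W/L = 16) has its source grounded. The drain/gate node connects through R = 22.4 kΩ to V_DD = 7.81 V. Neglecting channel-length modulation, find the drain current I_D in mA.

With gate tied to drain, V_GS = V_DS ≥ V_GS − V_TN, so the device is in saturation.
k_n = μ_nC_ox · (W/L) = 5.152 mA/V².
KCL at the drain: ½ k_n (V_GS − V_TN)² = (V_DD − V_GS)/R.
Let x = V_GS − 0.96. Then 57.7 x² + x − 6.85 = 0, giving x = 0.336 V (positive root), so V_GS = 1.3 V.
I_D = (V_DD − V_GS)/R = (7.81 − 1.3) / 22.4 = 0.291 mA.

I_D = 0.291 mA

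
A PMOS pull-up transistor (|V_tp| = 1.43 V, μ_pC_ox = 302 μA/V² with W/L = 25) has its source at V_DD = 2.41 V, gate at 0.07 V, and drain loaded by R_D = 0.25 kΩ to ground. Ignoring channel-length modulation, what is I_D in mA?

I_D = 3.13 mA

V_SG = V_DD − V_G = 2.41 − 0.07 = 2.34 V, so V_ov = 2.34 − 1.43 = 0.91 V.
k_p = μ_pC_ox · (W/L) = 7.55 mA/V².
Assume saturation: I_D = ½ k_p V_ov² = 0.5 × 7.55 × 0.91² = 3.13 mA, giving V_SD = V_DD − I_D R_D = 2.41 − 3.13 × 0.25 = 1.63 V.
V_SD = 1.63 V ≥ V_ov = 0.91 V, confirming saturation.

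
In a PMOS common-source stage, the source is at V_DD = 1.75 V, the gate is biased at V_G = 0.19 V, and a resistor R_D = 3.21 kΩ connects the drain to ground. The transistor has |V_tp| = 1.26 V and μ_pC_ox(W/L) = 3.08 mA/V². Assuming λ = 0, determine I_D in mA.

I_D = 0.139 mA

V_SG = V_DD − V_G = 1.75 − 0.19 = 1.56 V, so V_ov = 1.56 − 1.26 = 0.3 V.
Assume saturation: I_D = ½ k_p V_ov² = 0.5 × 3.08 × 0.3² = 0.139 mA, giving V_SD = V_DD − I_D R_D = 1.75 − 0.139 × 3.21 = 1.31 V.
V_SD = 1.31 V ≥ V_ov = 0.3 V, confirming saturation.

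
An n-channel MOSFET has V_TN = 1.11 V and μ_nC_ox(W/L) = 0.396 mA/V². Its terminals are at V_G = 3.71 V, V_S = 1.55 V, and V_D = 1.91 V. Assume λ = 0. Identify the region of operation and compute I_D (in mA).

V_GS = V_G − V_S = 3.71 − 1.55 = 2.16 V; V_DS = V_D − V_S = 1.91 − 1.55 = 0.36 V.
V_ov = V_GS − V_TN = 2.16 − 1.11 = 1.05 V.
Since V_DS = 0.36 V < V_ov = 1.05 V, the device is in the triode region.
I_D = k_n [V_ov · V_DS − ½ V_DS²] = 0.396 × [1.05 × 0.36 − 0.5 × 0.36²] = 0.124 mA.

Triode; I_D = 0.124 mA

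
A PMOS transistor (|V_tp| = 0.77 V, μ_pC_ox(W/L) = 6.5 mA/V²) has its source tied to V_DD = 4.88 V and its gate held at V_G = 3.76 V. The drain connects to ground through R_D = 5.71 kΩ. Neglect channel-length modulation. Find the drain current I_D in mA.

V_SG = V_DD − V_G = 4.88 − 3.76 = 1.12 V, so V_ov = 1.12 − 0.77 = 0.35 V.
Assume saturation: I_D = ½ k_p V_ov² = 0.5 × 6.5 × 0.35² = 0.398 mA, giving V_SD = V_DD − I_D R_D = 4.88 − 0.398 × 5.71 = 2.61 V.
V_SD = 2.61 V ≥ V_ov = 0.35 V, confirming saturation.

I_D = 0.398 mA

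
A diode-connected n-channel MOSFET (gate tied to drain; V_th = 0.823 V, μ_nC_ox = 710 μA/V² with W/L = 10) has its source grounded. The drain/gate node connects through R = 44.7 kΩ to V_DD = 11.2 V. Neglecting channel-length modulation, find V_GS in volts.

With gate tied to drain, V_GS = V_DS ≥ V_GS − V_th, so the device is in saturation.
k_n = μ_nC_ox · (W/L) = 7.1 mA/V².
KCL at the drain: ½ k_n (V_GS − V_th)² = (V_DD − V_GS)/R.
Let x = V_GS − 0.823. Then 159 x² + x − 10.38 = 0, giving x = 0.253 V (positive root), so V_GS = 1.08 V.
I_D = (V_DD − V_GS)/R = (11.2 − 1.08) / 44.7 = 0.226 mA.

V_GS = 1.08 V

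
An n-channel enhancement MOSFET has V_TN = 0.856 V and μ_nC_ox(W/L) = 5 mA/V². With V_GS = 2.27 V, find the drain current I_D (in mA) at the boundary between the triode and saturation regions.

At the boundary V_DS = V_ov = V_GS − V_TN = 2.27 − 0.856 = 1.41 V.
I_D = ½ k_n V_ov² = 0.5 × 5 × 1.41² = 5 mA.

I_D = 5.00 mA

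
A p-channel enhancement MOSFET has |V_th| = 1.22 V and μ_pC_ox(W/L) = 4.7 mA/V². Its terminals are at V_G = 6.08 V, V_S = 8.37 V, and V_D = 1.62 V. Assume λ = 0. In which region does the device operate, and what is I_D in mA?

Saturation; I_D = 2.69 mA

V_SG = V_S − V_G = 8.37 − 6.08 = 2.29 V; V_SD = V_S − V_D = 8.37 − 1.62 = 6.75 V.
V_ov = V_SG − |V_th| = 2.29 − 1.22 = 1.07 V.
Since V_SD = 6.75 V ≥ V_ov = 1.07 V, the device is in saturation.
I_D = ½ k_p V_ov² = 0.5 × 4.7 × 1.07² = 2.69 mA.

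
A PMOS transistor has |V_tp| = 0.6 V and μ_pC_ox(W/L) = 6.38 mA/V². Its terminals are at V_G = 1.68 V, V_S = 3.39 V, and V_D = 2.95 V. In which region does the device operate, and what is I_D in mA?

V_SG = V_S − V_G = 3.39 − 1.68 = 1.71 V; V_SD = V_S − V_D = 3.39 − 2.95 = 0.44 V.
V_ov = V_SG − |V_tp| = 1.71 − 0.6 = 1.11 V.
Since V_SD = 0.44 V < V_ov = 1.11 V, the device is in the triode region.
I_D = k_p [V_ov · V_SD − ½ V_SD²] = 6.38 × [1.11 × 0.44 − 0.5 × 0.44²] = 2.5 mA.

Triode; I_D = 2.50 mA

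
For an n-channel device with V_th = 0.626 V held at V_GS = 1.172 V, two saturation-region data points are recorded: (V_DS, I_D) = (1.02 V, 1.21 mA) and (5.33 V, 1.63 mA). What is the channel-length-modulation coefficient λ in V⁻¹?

λ = 0.0877 V⁻¹

With V_GS fixed, I_D ∝ (1 + λ V_DS) in saturation, so I_D2/I_D1 = (1 + λ V_DS2)/(1 + λ V_DS1).
1.63/1.21 = 1.347 = (1 + 5.33 λ)/(1 + 1.02 λ).
Solving: λ (I_D1 V_DS2 − I_D2 V_DS1) = I_D2 − I_D1, so λ = (1.63 − 1.21) / (1.21 × 5.33 − 1.63 × 1.02) = 0.42 / 4.79 = 0.0877 V⁻¹.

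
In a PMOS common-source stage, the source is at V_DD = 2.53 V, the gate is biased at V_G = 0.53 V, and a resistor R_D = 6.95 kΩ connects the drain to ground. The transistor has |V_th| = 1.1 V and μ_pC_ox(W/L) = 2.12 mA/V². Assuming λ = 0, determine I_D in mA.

V_SG = V_DD − V_G = 2.53 − 0.53 = 2 V, so V_ov = 2 − 1.1 = 0.9 V.
Assume saturation: I_D = ½ k_p V_ov² = 0.5 × 2.12 × 0.9² = 0.859 mA, giving V_SD = V_DD − I_D R_D = 2.53 − 0.859 × 6.95 = -3.44 V.
But -3.44 V < V_ov = 0.9 V, so the device is actually in triode.
In triode I_D = k_p[V_ov V_SD − ½ V_SD²] and I_D = (V_DD − V_SD)/R_D. Equating: 7.37 V_SD² − 14.26 V_SD + 2.53 = 0, giving V_SD = 0.198 V (the root below V_ov).
I_D = (2.53 − 0.198) / 6.95 = 0.336 mA.

I_D = 0.336 mA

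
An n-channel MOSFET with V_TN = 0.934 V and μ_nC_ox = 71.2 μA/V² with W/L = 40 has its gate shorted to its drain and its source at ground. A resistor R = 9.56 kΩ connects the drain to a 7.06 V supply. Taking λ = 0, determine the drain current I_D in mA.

With gate tied to drain, V_GS = V_DS ≥ V_GS − V_TN, so the device is in saturation.
k_n = μ_nC_ox · (W/L) = 2.848 mA/V².
KCL at the drain: ½ k_n (V_GS − V_TN)² = (V_DD − V_GS)/R.
Let x = V_GS − 0.934. Then 13.6 x² + x − 6.126 = 0, giving x = 0.635 V (positive root), so V_GS = 1.57 V.
I_D = (V_DD − V_GS)/R = (7.06 − 1.57) / 9.56 = 0.574 mA.

I_D = 0.574 mA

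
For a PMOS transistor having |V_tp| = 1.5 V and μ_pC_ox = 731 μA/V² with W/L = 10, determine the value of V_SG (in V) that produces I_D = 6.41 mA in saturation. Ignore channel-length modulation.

k_p = μ_pC_ox · (W/L) = 7.31 mA/V².
In saturation I_D = ½ k_p (V_SG − |V_tp|)², so V_SG − |V_tp| = √(2 I_D / k_p) = √(2 × 6.41 / 7.31) = 1.32 V.
V_SG = 1.5 + 1.32 = 2.82 V.

V_SG = 2.82 V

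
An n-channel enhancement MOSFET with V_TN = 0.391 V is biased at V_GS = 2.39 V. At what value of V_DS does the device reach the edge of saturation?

The boundary between triode and saturation is V_DS = V_GS − V_TN = V_ov.
V_ov = 2.39 − 0.391 = 2 V.

V_DS,sat = 2.00 V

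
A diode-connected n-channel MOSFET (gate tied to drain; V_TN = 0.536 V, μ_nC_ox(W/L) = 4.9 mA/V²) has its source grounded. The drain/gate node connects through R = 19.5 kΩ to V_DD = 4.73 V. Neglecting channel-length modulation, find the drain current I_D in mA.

With gate tied to drain, V_GS = V_DS ≥ V_GS − V_TN, so the device is in saturation.
KCL at the drain: ½ k_n (V_GS − V_TN)² = (V_DD − V_GS)/R.
Let x = V_GS − 0.536. Then 47.8 x² + x − 4.194 = 0, giving x = 0.286 V (positive root), so V_GS = 0.822 V.
I_D = (V_DD − V_GS)/R = (4.73 − 0.822) / 19.5 = 0.2 mA.

I_D = 0.200 mA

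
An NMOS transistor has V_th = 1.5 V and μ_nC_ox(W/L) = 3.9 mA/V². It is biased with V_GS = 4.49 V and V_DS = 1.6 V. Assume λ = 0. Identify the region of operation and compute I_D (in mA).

Triode; I_D = 13.7 mA

V_ov = V_GS − V_th = 4.49 − 1.5 = 2.99 V.
Since V_DS = 1.6 V < V_ov = 2.99 V, the device is in the triode region.
I_D = k_n [V_ov · V_DS − ½ V_DS²] = 3.9 × [2.99 × 1.6 − 0.5 × 1.6²] = 13.7 mA.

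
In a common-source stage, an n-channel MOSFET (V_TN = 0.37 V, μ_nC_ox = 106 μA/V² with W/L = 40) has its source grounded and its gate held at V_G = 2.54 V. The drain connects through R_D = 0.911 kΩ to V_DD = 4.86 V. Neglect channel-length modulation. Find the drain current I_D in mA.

V_GS = V_G = 2.54 V, so V_ov = 2.54 − 0.37 = 2.17 V.
k_n = μ_nC_ox · (W/L) = 4.24 mA/V².
Assume saturation: I_D = ½ k_n V_ov² = 0.5 × 4.24 × 2.17² = 9.98 mA, giving V_DS = V_DD − I_D R_D = 4.86 − 9.98 × 0.911 = -4.23 V.
But -4.23 V < V_ov = 2.17 V, so the device is actually in triode.
In triode I_D = k_n[V_ov V_DS − ½ V_DS²] and I_D = (V_DD − V_DS)/R_D. Equating: 1.93 V_DS² − 9.382 V_DS + 4.86 = 0, giving V_DS = 0.59 V (the root below V_ov).
I_D = (4.86 − 0.59) / 0.911 = 4.69 mA.

I_D = 4.69 mA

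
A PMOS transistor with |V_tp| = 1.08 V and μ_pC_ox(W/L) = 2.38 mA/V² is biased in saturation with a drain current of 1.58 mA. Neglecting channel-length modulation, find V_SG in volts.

V_SG = 2.23 V

In saturation I_D = ½ k_p (V_SG − |V_tp|)², so V_SG − |V_tp| = √(2 I_D / k_p) = √(2 × 1.58 / 2.38) = 1.15 V.
V_SG = 1.08 + 1.15 = 2.23 V.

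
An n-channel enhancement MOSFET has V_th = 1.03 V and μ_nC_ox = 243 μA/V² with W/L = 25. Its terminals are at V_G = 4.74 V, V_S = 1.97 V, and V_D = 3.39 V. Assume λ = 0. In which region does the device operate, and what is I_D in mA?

V_GS = V_G − V_S = 4.74 − 1.97 = 2.77 V; V_DS = V_D − V_S = 3.39 − 1.97 = 1.42 V.
k_n = μ_nC_ox · (W/L) = 6.075 mA/V².
V_ov = V_GS − V_th = 2.77 − 1.03 = 1.74 V.
Since V_DS = 1.42 V < V_ov = 1.74 V, the device is in the triode region.
I_D = k_n [V_ov · V_DS − ½ V_DS²] = 6.075 × [1.74 × 1.42 − 0.5 × 1.42²] = 8.89 mA.

Triode; I_D = 8.89 mA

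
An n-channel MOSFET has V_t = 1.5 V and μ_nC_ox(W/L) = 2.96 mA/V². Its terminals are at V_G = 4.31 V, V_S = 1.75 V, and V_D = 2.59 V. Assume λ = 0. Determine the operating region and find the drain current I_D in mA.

Triode; I_D = 1.59 mA

V_GS = V_G − V_S = 4.31 − 1.75 = 2.56 V; V_DS = V_D − V_S = 2.59 − 1.75 = 0.84 V.
V_ov = V_GS − V_t = 2.56 − 1.5 = 1.06 V.
Since V_DS = 0.84 V < V_ov = 1.06 V, the device is in the triode region.
I_D = k_n [V_ov · V_DS − ½ V_DS²] = 2.96 × [1.06 × 0.84 − 0.5 × 0.84²] = 1.59 mA.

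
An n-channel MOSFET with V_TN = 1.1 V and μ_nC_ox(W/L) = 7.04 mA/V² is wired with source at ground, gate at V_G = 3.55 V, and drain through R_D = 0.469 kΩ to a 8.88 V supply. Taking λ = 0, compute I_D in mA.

I_D = 16.2 mA

V_GS = V_G = 3.55 V, so V_ov = 3.55 − 1.1 = 2.45 V.
Assume saturation: I_D = ½ k_n V_ov² = 0.5 × 7.04 × 2.45² = 21.1 mA, giving V_DS = V_DD − I_D R_D = 8.88 − 21.1 × 0.469 = -1.03 V.
But -1.03 V < V_ov = 2.45 V, so the device is actually in triode.
In triode I_D = k_n[V_ov V_DS − ½ V_DS²] and I_D = (V_DD − V_DS)/R_D. Equating: 1.65 V_DS² − 9.089 V_DS + 8.88 = 0, giving V_DS = 1.27 V (the root below V_ov).
I_D = (8.88 − 1.27) / 0.469 = 16.2 mA.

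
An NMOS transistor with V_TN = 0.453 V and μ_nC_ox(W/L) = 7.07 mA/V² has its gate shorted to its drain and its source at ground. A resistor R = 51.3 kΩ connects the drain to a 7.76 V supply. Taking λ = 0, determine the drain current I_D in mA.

I_D = 0.139 mA

With gate tied to drain, V_GS = V_DS ≥ V_GS − V_TN, so the device is in saturation.
KCL at the drain: ½ k_n (V_GS − V_TN)² = (V_DD − V_GS)/R.
Let x = V_GS − 0.453. Then 181 x² + x − 7.307 = 0, giving x = 0.198 V (positive root), so V_GS = 0.651 V.
I_D = (V_DD − V_GS)/R = (7.76 − 0.651) / 51.3 = 0.139 mA.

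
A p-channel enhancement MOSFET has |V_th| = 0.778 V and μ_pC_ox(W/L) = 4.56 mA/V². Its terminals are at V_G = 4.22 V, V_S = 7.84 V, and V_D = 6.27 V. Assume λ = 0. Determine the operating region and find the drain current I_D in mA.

V_SG = V_S − V_G = 7.84 − 4.22 = 3.62 V; V_SD = V_S − V_D = 7.84 − 6.27 = 1.57 V.
V_ov = V_SG − |V_th| = 3.62 − 0.778 = 2.84 V.
Since V_SD = 1.57 V < V_ov = 2.84 V, the device is in the triode region.
I_D = k_p [V_ov · V_SD − ½ V_SD²] = 4.56 × [2.84 × 1.57 − 0.5 × 1.57²] = 14.7 mA.

Triode; I_D = 14.7 mA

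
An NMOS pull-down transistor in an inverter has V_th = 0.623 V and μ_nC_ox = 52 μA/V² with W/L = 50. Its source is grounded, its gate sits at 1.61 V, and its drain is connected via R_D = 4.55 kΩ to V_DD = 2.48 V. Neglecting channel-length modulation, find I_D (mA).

V_GS = V_G = 1.61 V, so V_ov = 1.61 − 0.623 = 0.987 V.
k_n = μ_nC_ox · (W/L) = 2.6 mA/V².
Assume saturation: I_D = ½ k_n V_ov² = 0.5 × 2.6 × 0.987² = 1.27 mA, giving V_DS = V_DD − I_D R_D = 2.48 − 1.27 × 4.55 = -3.28 V.
But -3.28 V < V_ov = 0.987 V, so the device is actually in triode.
In triode I_D = k_n[V_ov V_DS − ½ V_DS²] and I_D = (V_DD − V_DS)/R_D. Equating: 5.92 V_DS² − 12.68 V_DS + 2.48 = 0, giving V_DS = 0.218 V (the root below V_ov).
I_D = (2.48 − 0.218) / 4.55 = 0.497 mA.

I_D = 0.497 mA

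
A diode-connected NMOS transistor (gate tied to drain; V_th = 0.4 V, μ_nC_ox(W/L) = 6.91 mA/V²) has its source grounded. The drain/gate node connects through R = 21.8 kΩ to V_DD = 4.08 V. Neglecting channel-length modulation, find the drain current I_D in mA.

With gate tied to drain, V_GS = V_DS ≥ V_GS − V_th, so the device is in saturation.
KCL at the drain: ½ k_n (V_GS − V_th)² = (V_DD − V_GS)/R.
Let x = V_GS − 0.4. Then 75.3 x² + x − 3.68 = 0, giving x = 0.215 V (positive root), so V_GS = 0.615 V.
I_D = (V_DD − V_GS)/R = (4.08 − 0.615) / 21.8 = 0.159 mA.

I_D = 0.159 mA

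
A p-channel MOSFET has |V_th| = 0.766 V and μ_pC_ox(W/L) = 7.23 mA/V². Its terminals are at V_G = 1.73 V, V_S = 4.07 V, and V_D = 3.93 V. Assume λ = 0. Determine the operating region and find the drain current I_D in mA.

V_SG = V_S − V_G = 4.07 − 1.73 = 2.34 V; V_SD = V_S − V_D = 4.07 − 3.93 = 0.14 V.
V_ov = V_SG − |V_th| = 2.34 − 0.766 = 1.57 V.
Since V_SD = 0.14 V < V_ov = 1.57 V, the device is in the triode region.
I_D = k_p [V_ov · V_SD − ½ V_SD²] = 7.23 × [1.57 × 0.14 − 0.5 × 0.14²] = 1.52 mA.

Triode; I_D = 1.52 mA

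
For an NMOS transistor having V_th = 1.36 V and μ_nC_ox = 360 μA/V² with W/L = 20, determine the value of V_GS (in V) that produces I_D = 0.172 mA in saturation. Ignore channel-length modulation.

V_GS = 1.58 V

k_n = μ_nC_ox · (W/L) = 7.2 mA/V².
In saturation I_D = ½ k_n (V_GS − V_th)², so V_GS − V_th = √(2 I_D / k_n) = √(2 × 0.172 / 7.2) = 0.219 V.
V_GS = 1.36 + 0.219 = 1.58 V.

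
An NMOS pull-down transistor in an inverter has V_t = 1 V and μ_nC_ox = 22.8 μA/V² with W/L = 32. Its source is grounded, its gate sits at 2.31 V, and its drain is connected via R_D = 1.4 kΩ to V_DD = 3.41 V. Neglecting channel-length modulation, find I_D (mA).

I_D = 0.626 mA

V_GS = V_G = 2.31 V, so V_ov = 2.31 − 1 = 1.31 V.
k_n = μ_nC_ox · (W/L) = 0.7296 mA/V².
Assume saturation: I_D = ½ k_n V_ov² = 0.5 × 0.7296 × 1.31² = 0.626 mA, giving V_DS = V_DD − I_D R_D = 3.41 − 0.626 × 1.4 = 2.53 V.
V_DS = 2.53 V ≥ V_ov = 1.31 V, confirming saturation.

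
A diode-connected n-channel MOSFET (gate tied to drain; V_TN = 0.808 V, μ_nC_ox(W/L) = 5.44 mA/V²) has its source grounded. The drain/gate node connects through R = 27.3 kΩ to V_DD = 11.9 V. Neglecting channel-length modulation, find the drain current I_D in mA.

With gate tied to drain, V_GS = V_DS ≥ V_GS − V_TN, so the device is in saturation.
KCL at the drain: ½ k_n (V_GS − V_TN)² = (V_DD − V_GS)/R.
Let x = V_GS − 0.808. Then 74.3 x² + x − 11.09 = 0, giving x = 0.38 V (positive root), so V_GS = 1.19 V.
I_D = (V_DD − V_GS)/R = (11.9 − 1.19) / 27.3 = 0.392 mA.

I_D = 0.392 mA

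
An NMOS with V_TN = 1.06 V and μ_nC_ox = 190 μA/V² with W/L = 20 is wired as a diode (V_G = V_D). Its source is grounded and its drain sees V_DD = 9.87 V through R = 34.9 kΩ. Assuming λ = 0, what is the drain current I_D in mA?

With gate tied to drain, V_GS = V_DS ≥ V_GS − V_TN, so the device is in saturation.
k_n = μ_nC_ox · (W/L) = 3.8 mA/V².
KCL at the drain: ½ k_n (V_GS − V_TN)² = (V_DD − V_GS)/R.
Let x = V_GS − 1.06. Then 66.3 x² + x − 8.81 = 0, giving x = 0.357 V (positive root), so V_GS = 1.42 V.
I_D = (V_DD − V_GS)/R = (9.87 − 1.42) / 34.9 = 0.242 mA.

I_D = 0.242 mA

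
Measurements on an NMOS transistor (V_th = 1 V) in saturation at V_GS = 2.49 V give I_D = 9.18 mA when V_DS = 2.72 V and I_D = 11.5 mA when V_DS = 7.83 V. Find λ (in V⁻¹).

With V_GS fixed, I_D ∝ (1 + λ V_DS) in saturation, so I_D2/I_D1 = (1 + λ V_DS2)/(1 + λ V_DS1).
11.5/9.18 = 1.253 = (1 + 7.83 λ)/(1 + 2.72 λ).
Solving: λ (I_D1 V_DS2 − I_D2 V_DS1) = I_D2 − I_D1, so λ = (11.5 − 9.18) / (9.18 × 7.83 − 11.5 × 2.72) = 2.32 / 40.6 = 0.0571 V⁻¹.

λ = 0.0571 V⁻¹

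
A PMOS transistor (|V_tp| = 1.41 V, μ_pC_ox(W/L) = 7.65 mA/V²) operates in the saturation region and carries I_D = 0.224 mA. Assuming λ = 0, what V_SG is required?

V_SG = 1.65 V

In saturation I_D = ½ k_p (V_SG − |V_tp|)², so V_SG − |V_tp| = √(2 I_D / k_p) = √(2 × 0.224 / 7.65) = 0.242 V.
V_SG = 1.41 + 0.242 = 1.65 V.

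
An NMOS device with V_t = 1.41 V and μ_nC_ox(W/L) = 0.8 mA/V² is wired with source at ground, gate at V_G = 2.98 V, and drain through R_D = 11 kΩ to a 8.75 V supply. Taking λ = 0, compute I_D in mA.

V_GS = V_G = 2.98 V, so V_ov = 2.98 − 1.41 = 1.57 V.
Assume saturation: I_D = ½ k_n V_ov² = 0.5 × 0.8 × 1.57² = 0.986 mA, giving V_DS = V_DD − I_D R_D = 8.75 − 0.986 × 11 = -2.1 V.
But -2.1 V < V_ov = 1.57 V, so the device is actually in triode.
In triode I_D = k_n[V_ov V_DS − ½ V_DS²] and I_D = (V_DD − V_DS)/R_D. Equating: 4.4 V_DS² − 14.82 V_DS + 8.75 = 0, giving V_DS = 0.764 V (the root below V_ov).
I_D = (8.75 − 0.764) / 11 = 0.726 mA.

I_D = 0.726 mA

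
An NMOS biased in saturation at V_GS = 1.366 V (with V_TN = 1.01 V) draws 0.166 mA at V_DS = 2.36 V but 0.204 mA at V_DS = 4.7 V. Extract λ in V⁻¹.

With V_GS fixed, I_D ∝ (1 + λ V_DS) in saturation, so I_D2/I_D1 = (1 + λ V_DS2)/(1 + λ V_DS1).
0.204/0.166 = 1.229 = (1 + 4.7 λ)/(1 + 2.36 λ).
Solving: λ (I_D1 V_DS2 − I_D2 V_DS1) = I_D2 − I_D1, so λ = (0.204 − 0.166) / (0.166 × 4.7 − 0.204 × 2.36) = 0.038 / 0.299 = 0.127 V⁻¹.

λ = 0.127 V⁻¹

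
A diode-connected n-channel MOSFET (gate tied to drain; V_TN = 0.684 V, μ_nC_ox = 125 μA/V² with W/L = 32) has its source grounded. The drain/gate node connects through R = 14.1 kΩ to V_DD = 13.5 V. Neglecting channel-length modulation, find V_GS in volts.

V_GS = 1.34 V

With gate tied to drain, V_GS = V_DS ≥ V_GS − V_TN, so the device is in saturation.
k_n = μ_nC_ox · (W/L) = 4 mA/V².
KCL at the drain: ½ k_n (V_GS − V_TN)² = (V_DD − V_GS)/R.
Let x = V_GS − 0.684. Then 28.2 x² + x − 12.82 = 0, giving x = 0.657 V (positive root), so V_GS = 1.34 V.
I_D = (V_DD − V_GS)/R = (13.5 − 1.34) / 14.1 = 0.862 mA.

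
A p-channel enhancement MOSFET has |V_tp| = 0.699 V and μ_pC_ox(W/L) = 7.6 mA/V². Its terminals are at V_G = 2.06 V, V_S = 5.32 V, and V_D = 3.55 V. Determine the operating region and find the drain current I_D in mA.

Triode; I_D = 22.5 mA

V_SG = V_S − V_G = 5.32 − 2.06 = 3.26 V; V_SD = V_S − V_D = 5.32 − 3.55 = 1.77 V.
V_ov = V_SG − |V_tp| = 3.26 − 0.699 = 2.56 V.
Since V_SD = 1.77 V < V_ov = 2.56 V, the device is in the triode region.
I_D = k_p [V_ov · V_SD − ½ V_SD²] = 7.6 × [2.56 × 1.77 − 0.5 × 1.77²] = 22.5 mA.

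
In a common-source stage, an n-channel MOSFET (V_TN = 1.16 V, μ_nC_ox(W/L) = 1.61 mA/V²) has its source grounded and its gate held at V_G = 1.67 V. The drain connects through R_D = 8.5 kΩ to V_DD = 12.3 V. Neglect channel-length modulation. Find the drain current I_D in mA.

V_GS = V_G = 1.67 V, so V_ov = 1.67 − 1.16 = 0.51 V.
Assume saturation: I_D = ½ k_n V_ov² = 0.5 × 1.61 × 0.51² = 0.209 mA, giving V_DS = V_DD − I_D R_D = 12.3 − 0.209 × 8.5 = 10.5 V.
V_DS = 10.5 V ≥ V_ov = 0.51 V, confirming saturation.

I_D = 0.209 mA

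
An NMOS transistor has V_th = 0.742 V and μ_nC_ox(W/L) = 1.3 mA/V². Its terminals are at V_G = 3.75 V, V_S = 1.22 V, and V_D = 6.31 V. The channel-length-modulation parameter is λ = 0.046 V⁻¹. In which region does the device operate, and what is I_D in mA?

Saturation; I_D = 2.56 mA

V_GS = V_G − V_S = 3.75 − 1.22 = 2.53 V; V_DS = V_D − V_S = 6.31 − 1.22 = 5.09 V.
V_ov = V_GS − V_th = 2.53 − 0.742 = 1.79 V.
Since V_DS = 5.09 V ≥ V_ov = 1.79 V, the device is in saturation.
I_D = ½ k_n V_ov² (1 + λ V_DS) = 0.5 × 1.3 × 1.79² × (1 + 0.046 × 5.09) = 2.56 mA.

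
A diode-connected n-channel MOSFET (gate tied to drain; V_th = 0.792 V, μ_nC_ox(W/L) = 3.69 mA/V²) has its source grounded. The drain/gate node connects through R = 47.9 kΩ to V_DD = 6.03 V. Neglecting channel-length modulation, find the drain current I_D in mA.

I_D = 0.104 mA

With gate tied to drain, V_GS = V_DS ≥ V_GS − V_th, so the device is in saturation.
KCL at the drain: ½ k_n (V_GS − V_th)² = (V_DD − V_GS)/R.
Let x = V_GS − 0.792. Then 88.4 x² + x − 5.238 = 0, giving x = 0.238 V (positive root), so V_GS = 1.03 V.
I_D = (V_DD − V_GS)/R = (6.03 − 1.03) / 47.9 = 0.104 mA.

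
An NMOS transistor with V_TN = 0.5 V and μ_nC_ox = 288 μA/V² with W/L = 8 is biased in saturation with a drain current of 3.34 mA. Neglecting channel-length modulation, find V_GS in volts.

V_GS = 2.20 V

k_n = μ_nC_ox · (W/L) = 2.304 mA/V².
In saturation I_D = ½ k_n (V_GS − V_TN)², so V_GS − V_TN = √(2 I_D / k_n) = √(2 × 3.34 / 2.304) = 1.7 V.
V_GS = 0.5 + 1.7 = 2.2 V.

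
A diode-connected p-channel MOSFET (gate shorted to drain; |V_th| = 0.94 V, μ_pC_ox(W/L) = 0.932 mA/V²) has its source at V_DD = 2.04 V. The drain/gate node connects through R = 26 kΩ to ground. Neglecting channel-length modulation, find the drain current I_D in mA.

With gate tied to drain, V_SG = V_SD ≥ V_SG − |V_th|, so the device is in saturation.
KCL at the drain: ½ k_p (V_SG − |V_th|)² = (V_DD − V_SG)/R.
Let x = V_SG − 0.94. Then 12.1 x² + x − 1.1 = 0, giving x = 0.263 V (positive root), so V_SG = 1.2 V.
I_D = (V_DD − V_SG)/R = (2.04 − 1.2) / 26 = 0.0322 mA.

I_D = 0.0322 mA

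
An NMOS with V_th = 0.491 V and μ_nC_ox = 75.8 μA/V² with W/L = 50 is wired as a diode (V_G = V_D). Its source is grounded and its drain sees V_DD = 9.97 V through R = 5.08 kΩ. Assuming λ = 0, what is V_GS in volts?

With gate tied to drain, V_GS = V_DS ≥ V_GS − V_th, so the device is in saturation.
k_n = μ_nC_ox · (W/L) = 3.79 mA/V².
KCL at the drain: ½ k_n (V_GS − V_th)² = (V_DD − V_GS)/R.
Let x = V_GS − 0.491. Then 9.63 x² + x − 9.479 = 0, giving x = 0.942 V (positive root), so V_GS = 1.43 V.
I_D = (V_DD − V_GS)/R = (9.97 − 1.43) / 5.08 = 1.68 mA.

V_GS = 1.43 V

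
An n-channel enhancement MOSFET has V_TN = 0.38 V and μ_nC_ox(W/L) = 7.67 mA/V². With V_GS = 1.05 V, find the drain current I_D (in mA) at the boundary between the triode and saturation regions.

At the boundary V_DS = V_ov = V_GS − V_TN = 1.05 − 0.38 = 0.67 V.
I_D = ½ k_n V_ov² = 0.5 × 7.67 × 0.67² = 1.72 mA.

I_D = 1.72 mA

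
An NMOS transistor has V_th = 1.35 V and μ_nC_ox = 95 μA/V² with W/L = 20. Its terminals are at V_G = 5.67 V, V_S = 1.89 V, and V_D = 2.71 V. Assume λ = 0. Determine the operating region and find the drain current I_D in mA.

V_GS = V_G − V_S = 5.67 − 1.89 = 3.78 V; V_DS = V_D − V_S = 2.71 − 1.89 = 0.82 V.
k_n = μ_nC_ox · (W/L) = 1.9 mA/V².
V_ov = V_GS − V_th = 3.78 − 1.35 = 2.43 V.
Since V_DS = 0.82 V < V_ov = 2.43 V, the device is in the triode region.
I_D = k_n [V_ov · V_DS − ½ V_DS²] = 1.9 × [2.43 × 0.82 − 0.5 × 0.82²] = 3.15 mA.

Triode; I_D = 3.15 mA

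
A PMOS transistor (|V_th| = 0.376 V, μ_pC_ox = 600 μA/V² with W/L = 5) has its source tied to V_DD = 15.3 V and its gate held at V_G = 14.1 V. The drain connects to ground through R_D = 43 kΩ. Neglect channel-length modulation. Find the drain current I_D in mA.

V_SG = V_DD − V_G = 15.3 − 14.1 = 1.2 V, so V_ov = 1.2 − 0.376 = 0.824 V.
k_p = μ_pC_ox · (W/L) = 3 mA/V².
Assume saturation: I_D = ½ k_p V_ov² = 0.5 × 3 × 0.824² = 1.02 mA, giving V_SD = V_DD − I_D R_D = 15.3 − 1.02 × 43 = -28.5 V.
But -28.5 V < V_ov = 0.824 V, so the device is actually in triode.
In triode I_D = k_p[V_ov V_SD − ½ V_SD²] and I_D = (V_DD − V_SD)/R_D. Equating: 64.5 V_SD² − 107.3 V_SD + 15.3 = 0, giving V_SD = 0.158 V (the root below V_ov).
I_D = (15.3 − 0.158) / 43 = 0.352 mA.

I_D = 0.352 mA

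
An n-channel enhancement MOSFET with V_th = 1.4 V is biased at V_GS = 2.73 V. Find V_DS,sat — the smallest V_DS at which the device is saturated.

V_DS,sat = 1.33 V

The boundary between triode and saturation is V_DS = V_GS − V_th = V_ov.
V_ov = 2.73 − 1.4 = 1.33 V.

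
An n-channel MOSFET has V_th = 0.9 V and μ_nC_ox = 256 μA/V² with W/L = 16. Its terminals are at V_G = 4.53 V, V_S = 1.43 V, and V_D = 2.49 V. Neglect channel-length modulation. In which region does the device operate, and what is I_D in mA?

V_GS = V_G − V_S = 4.53 − 1.43 = 3.1 V; V_DS = V_D − V_S = 2.49 − 1.43 = 1.06 V.
k_n = μ_nC_ox · (W/L) = 4.096 mA/V².
V_ov = V_GS − V_th = 3.1 − 0.9 = 2.2 V.
Since V_DS = 1.06 V < V_ov = 2.2 V, the device is in the triode region.
I_D = k_n [V_ov · V_DS − ½ V_DS²] = 4.096 × [2.2 × 1.06 − 0.5 × 1.06²] = 7.25 mA.

Triode; I_D = 7.25 mA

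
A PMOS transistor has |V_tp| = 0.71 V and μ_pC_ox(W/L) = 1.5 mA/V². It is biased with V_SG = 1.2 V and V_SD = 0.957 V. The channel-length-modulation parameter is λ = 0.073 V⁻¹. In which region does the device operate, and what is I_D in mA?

V_ov = V_SG − |V_tp| = 1.2 − 0.71 = 0.49 V.
Since V_SD = 0.957 V ≥ V_ov = 0.49 V, the device is in saturation.
I_D = ½ k_p V_ov² (1 + λ V_SD) = 0.5 × 1.5 × 0.49² × (1 + 0.073 × 0.957) = 0.193 mA.

Saturation; I_D = 0.193 mA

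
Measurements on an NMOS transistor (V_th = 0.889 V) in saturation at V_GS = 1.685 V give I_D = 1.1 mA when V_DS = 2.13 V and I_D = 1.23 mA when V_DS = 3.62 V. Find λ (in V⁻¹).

With V_GS fixed, I_D ∝ (1 + λ V_DS) in saturation, so I_D2/I_D1 = (1 + λ V_DS2)/(1 + λ V_DS1).
1.23/1.1 = 1.118 = (1 + 3.62 λ)/(1 + 2.13 λ).
Solving: λ (I_D1 V_DS2 − I_D2 V_DS1) = I_D2 − I_D1, so λ = (1.23 − 1.1) / (1.1 × 3.62 − 1.23 × 2.13) = 0.13 / 1.36 = 0.0954 V⁻¹.

λ = 0.0954 V⁻¹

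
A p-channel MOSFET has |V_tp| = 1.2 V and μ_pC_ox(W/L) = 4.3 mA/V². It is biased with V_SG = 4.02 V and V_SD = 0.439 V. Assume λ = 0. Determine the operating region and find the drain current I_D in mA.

V_ov = V_SG − |V_tp| = 4.02 − 1.2 = 2.82 V.
Since V_SD = 0.439 V < V_ov = 2.82 V, the device is in the triode region.
I_D = k_p [V_ov · V_SD − ½ V_SD²] = 4.3 × [2.82 × 0.439 − 0.5 × 0.439²] = 4.91 mA.

Triode; I_D = 4.91 mA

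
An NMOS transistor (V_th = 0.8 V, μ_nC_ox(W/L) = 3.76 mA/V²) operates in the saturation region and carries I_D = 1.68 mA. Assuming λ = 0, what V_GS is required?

In saturation I_D = ½ k_n (V_GS − V_th)², so V_GS − V_th = √(2 I_D / k_n) = √(2 × 1.68 / 3.76) = 0.945 V.
V_GS = 0.8 + 0.945 = 1.75 V.

V_GS = 1.75 V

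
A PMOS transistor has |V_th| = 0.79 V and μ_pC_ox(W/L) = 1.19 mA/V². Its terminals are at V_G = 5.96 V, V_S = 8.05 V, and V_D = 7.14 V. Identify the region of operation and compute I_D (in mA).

Triode; I_D = 0.915 mA

V_SG = V_S − V_G = 8.05 − 5.96 = 2.09 V; V_SD = V_S − V_D = 8.05 − 7.14 = 0.91 V.
V_ov = V_SG − |V_th| = 2.09 − 0.79 = 1.3 V.
Since V_SD = 0.91 V < V_ov = 1.3 V, the device is in the triode region.
I_D = k_p [V_ov · V_SD − ½ V_SD²] = 1.19 × [1.3 × 0.91 − 0.5 × 0.91²] = 0.915 mA.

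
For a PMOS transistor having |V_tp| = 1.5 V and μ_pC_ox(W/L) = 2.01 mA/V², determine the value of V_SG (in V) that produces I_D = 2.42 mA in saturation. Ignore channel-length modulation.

V_SG = 3.05 V

In saturation I_D = ½ k_p (V_SG − |V_tp|)², so V_SG − |V_tp| = √(2 I_D / k_p) = √(2 × 2.42 / 2.01) = 1.55 V.
V_SG = 1.5 + 1.55 = 3.05 V.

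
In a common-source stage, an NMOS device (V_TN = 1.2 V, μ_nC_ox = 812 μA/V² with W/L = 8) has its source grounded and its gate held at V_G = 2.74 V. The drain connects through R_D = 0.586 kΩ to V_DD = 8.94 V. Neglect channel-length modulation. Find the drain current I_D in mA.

I_D = 7.70 mA

V_GS = V_G = 2.74 V, so V_ov = 2.74 − 1.2 = 1.54 V.
k_n = μ_nC_ox · (W/L) = 6.496 mA/V².
Assume saturation: I_D = ½ k_n V_ov² = 0.5 × 6.496 × 1.54² = 7.7 mA, giving V_DS = V_DD − I_D R_D = 8.94 − 7.7 × 0.586 = 4.43 V.
V_DS = 4.43 V ≥ V_ov = 1.54 V, confirming saturation.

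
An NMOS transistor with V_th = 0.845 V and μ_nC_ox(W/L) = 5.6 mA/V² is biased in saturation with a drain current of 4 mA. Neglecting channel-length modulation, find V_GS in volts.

In saturation I_D = ½ k_n (V_GS − V_th)², so V_GS − V_th = √(2 I_D / k_n) = √(2 × 4 / 5.6) = 1.2 V.
V_GS = 0.845 + 1.2 = 2.04 V.

V_GS = 2.04 V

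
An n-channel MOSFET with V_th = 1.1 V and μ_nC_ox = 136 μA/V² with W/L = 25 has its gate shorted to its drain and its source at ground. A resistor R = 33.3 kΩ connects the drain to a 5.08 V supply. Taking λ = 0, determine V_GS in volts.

V_GS = 1.36 V

With gate tied to drain, V_GS = V_DS ≥ V_GS − V_th, so the device is in saturation.
k_n = μ_nC_ox · (W/L) = 3.4 mA/V².
KCL at the drain: ½ k_n (V_GS − V_th)² = (V_DD − V_GS)/R.
Let x = V_GS − 1.1. Then 56.6 x² + x − 3.98 = 0, giving x = 0.256 V (positive root), so V_GS = 1.36 V.
I_D = (V_DD − V_GS)/R = (5.08 − 1.36) / 33.3 = 0.112 mA.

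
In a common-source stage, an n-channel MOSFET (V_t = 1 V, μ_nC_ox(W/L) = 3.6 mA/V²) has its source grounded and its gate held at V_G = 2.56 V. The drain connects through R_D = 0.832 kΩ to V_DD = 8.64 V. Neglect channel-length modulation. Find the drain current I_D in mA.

I_D = 4.38 mA

V_GS = V_G = 2.56 V, so V_ov = 2.56 − 1 = 1.56 V.
Assume saturation: I_D = ½ k_n V_ov² = 0.5 × 3.6 × 1.56² = 4.38 mA, giving V_DS = V_DD − I_D R_D = 8.64 − 4.38 × 0.832 = 5 V.
V_DS = 5 V ≥ V_ov = 1.56 V, confirming saturation.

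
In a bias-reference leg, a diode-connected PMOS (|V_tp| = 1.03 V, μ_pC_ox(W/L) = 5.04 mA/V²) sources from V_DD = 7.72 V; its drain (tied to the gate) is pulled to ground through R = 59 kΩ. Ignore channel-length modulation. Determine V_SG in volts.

With gate tied to drain, V_SG = V_SD ≥ V_SG − |V_tp|, so the device is in saturation.
KCL at the drain: ½ k_p (V_SG − |V_tp|)² = (V_DD − V_SG)/R.
Let x = V_SG − 1.03. Then 149 x² + x − 6.69 = 0, giving x = 0.209 V (positive root), so V_SG = 1.24 V.
I_D = (V_DD − V_SG)/R = (7.72 − 1.24) / 59 = 0.11 mA.

V_SG = 1.24 V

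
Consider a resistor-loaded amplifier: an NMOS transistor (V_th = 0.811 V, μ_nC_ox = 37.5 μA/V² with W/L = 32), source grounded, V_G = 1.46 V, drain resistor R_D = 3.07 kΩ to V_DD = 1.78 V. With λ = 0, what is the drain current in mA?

I_D = 0.253 mA

V_GS = V_G = 1.46 V, so V_ov = 1.46 − 0.811 = 0.649 V.
k_n = μ_nC_ox · (W/L) = 1.2 mA/V².
Assume saturation: I_D = ½ k_n V_ov² = 0.5 × 1.2 × 0.649² = 0.253 mA, giving V_DS = V_DD − I_D R_D = 1.78 − 0.253 × 3.07 = 1 V.
V_DS = 1 V ≥ V_ov = 0.649 V, confirming saturation.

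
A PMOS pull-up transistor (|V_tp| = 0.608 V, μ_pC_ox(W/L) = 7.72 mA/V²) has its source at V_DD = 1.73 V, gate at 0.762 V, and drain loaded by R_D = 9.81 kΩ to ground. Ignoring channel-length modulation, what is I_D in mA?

V_SG = V_DD − V_G = 1.73 − 0.762 = 0.968 V, so V_ov = 0.968 − 0.608 = 0.36 V.
Assume saturation: I_D = ½ k_p V_ov² = 0.5 × 7.72 × 0.36² = 0.5 mA, giving V_SD = V_DD − I_D R_D = 1.73 − 0.5 × 9.81 = -3.18 V.
But -3.18 V < V_ov = 0.36 V, so the device is actually in triode.
In triode I_D = k_p[V_ov V_SD − ½ V_SD²] and I_D = (V_DD − V_SD)/R_D. Equating: 37.9 V_SD² − 28.26 V_SD + 1.73 = 0, giving V_SD = 0.0673 V (the root below V_ov).
I_D = (1.73 − 0.0673) / 9.81 = 0.169 mA.

I_D = 0.169 mA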